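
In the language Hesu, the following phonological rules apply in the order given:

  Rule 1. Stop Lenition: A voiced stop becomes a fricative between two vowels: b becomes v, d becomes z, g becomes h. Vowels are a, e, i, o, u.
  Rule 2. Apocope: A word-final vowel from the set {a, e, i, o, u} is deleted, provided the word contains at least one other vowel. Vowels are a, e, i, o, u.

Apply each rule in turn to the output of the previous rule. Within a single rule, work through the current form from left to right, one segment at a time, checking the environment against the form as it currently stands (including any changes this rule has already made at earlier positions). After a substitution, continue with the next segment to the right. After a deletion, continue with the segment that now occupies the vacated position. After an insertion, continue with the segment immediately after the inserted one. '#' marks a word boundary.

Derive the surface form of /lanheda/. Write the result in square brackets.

Rule 1 Stop Lenition: [lanheda] → [lanheza]
Rule 2 Apocope: [lanheza] → [lanhez]

[lanhez]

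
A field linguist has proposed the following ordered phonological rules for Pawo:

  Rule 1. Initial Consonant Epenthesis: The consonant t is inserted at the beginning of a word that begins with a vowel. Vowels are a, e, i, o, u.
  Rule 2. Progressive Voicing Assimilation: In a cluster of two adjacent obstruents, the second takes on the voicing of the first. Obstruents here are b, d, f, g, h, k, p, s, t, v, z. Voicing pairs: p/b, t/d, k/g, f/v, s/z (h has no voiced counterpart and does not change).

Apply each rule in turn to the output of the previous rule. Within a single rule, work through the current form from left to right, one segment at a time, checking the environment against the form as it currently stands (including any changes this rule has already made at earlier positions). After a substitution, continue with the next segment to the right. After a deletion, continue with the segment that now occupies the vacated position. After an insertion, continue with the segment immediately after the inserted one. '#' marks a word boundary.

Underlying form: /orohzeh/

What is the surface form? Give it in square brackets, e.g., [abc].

Rule 1 Initial Consonant Epenthesis: [orohzeh] → [torohzeh]
Rule 2 Progressive Voicing Assimilation: [torohzeh] → [torohseh]

[torohseh]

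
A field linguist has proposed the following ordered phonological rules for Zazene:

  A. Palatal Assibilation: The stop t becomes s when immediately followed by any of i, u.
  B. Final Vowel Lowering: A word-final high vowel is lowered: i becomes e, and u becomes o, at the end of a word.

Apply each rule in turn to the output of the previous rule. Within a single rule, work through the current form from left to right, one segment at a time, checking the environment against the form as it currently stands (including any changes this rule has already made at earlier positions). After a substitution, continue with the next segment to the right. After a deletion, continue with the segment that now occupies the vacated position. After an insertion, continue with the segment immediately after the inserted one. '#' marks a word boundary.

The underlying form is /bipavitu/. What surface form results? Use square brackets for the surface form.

A Palatal Assibilation: [bipavitu] → [bipavisu]
B Final Vowel Lowering: [bipavisu] → [bipaviso]

[bipaviso]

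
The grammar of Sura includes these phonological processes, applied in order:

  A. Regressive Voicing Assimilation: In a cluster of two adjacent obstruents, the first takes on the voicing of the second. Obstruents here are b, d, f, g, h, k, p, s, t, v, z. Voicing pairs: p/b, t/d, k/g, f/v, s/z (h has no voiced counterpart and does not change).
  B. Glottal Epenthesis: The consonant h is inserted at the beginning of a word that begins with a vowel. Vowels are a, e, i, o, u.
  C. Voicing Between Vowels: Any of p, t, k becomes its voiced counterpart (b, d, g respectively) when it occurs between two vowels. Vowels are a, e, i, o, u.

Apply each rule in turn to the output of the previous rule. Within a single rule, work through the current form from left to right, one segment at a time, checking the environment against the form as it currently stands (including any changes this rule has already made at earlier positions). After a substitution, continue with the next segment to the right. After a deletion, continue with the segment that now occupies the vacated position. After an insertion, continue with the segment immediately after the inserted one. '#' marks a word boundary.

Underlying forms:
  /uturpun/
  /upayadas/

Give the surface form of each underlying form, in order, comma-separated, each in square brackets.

[hudurpun], [hubayadas]

/uturpun/:
  A Regressive Voicing Assimilation: no change — [uturpun]
  B Glottal Epenthesis: [uturpun] → [huturpun]
  C Voicing Between Vowels: [huturpun] → [hudurpun]
/upayadas/:
  A Regressive Voicing Assimilation: no change — [upayadas]
  B Glottal Epenthesis: [upayadas] → [hupayadas]
  C Voicing Between Vowels: [hupayadas] → [hubayadas]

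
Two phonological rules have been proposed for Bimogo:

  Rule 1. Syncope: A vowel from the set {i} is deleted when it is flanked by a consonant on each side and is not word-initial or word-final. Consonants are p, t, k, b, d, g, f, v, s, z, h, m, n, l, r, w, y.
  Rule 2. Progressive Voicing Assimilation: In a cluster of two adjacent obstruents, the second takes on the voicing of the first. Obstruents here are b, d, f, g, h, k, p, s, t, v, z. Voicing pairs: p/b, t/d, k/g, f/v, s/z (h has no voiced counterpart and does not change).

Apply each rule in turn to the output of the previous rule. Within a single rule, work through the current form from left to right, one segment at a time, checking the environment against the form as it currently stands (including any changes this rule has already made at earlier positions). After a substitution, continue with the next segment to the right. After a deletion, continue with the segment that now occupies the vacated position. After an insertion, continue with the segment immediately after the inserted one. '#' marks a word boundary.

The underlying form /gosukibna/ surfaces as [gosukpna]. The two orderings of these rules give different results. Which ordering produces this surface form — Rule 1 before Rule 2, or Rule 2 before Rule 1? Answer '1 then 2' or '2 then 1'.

Order 1 then 2:
  1 Syncope: [gosukibna] → [gosukbna]
  2 Progressive Voicing Assimilation: [gosukbna] → [gosukpna]
  result: [gosukpna]
Order 2 then 1:
  2 Progressive Voicing Assimilation: no change — [gosukibna]
  1 Syncope: [gosukibna] → [gosukbna]
  result: [gosukbna]

1 then 2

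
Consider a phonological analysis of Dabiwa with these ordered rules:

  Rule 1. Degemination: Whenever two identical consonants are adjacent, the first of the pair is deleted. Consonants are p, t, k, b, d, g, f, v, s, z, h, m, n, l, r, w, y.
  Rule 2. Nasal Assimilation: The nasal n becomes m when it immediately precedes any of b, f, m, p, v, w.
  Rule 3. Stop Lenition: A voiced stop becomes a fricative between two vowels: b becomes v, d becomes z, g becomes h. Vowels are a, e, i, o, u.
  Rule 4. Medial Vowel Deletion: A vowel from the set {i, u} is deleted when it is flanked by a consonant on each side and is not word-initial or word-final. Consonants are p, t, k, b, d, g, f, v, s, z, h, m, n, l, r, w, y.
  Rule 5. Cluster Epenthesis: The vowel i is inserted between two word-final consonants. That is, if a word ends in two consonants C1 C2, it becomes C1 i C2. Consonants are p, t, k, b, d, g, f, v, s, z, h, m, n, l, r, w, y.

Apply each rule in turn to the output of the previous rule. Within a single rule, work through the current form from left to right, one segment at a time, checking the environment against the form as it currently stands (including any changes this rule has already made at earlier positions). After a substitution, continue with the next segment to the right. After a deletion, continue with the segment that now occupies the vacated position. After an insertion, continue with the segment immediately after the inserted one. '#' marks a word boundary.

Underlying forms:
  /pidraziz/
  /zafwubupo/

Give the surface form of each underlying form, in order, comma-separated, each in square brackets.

/pidraziz/:
  Rule 1 Degemination: no change — [pidraziz]
  Rule 2 Nasal Assimilation: no change — [pidraziz]
  Rule 3 Stop Lenition: no change — [pidraziz]
  Rule 4 Medial Vowel Deletion: [pidraziz] → [pdrazz]
  Rule 5 Cluster Epenthesis: [pdrazz] → [pdraziz]
/zafwubupo/:
  Rule 1 Degemination: no change — [zafwubupo]
  Rule 2 Nasal Assimilation: no change — [zafwubupo]
  Rule 3 Stop Lenition: [zafwubupo] → [zafwuvupo]
  Rule 4 Medial Vowel Deletion: [zafwuvupo] → [zafwvpo]
  Rule 5 Cluster Epenthesis: no change — [zafwvpo]

[pdraziz], [zafwvpo]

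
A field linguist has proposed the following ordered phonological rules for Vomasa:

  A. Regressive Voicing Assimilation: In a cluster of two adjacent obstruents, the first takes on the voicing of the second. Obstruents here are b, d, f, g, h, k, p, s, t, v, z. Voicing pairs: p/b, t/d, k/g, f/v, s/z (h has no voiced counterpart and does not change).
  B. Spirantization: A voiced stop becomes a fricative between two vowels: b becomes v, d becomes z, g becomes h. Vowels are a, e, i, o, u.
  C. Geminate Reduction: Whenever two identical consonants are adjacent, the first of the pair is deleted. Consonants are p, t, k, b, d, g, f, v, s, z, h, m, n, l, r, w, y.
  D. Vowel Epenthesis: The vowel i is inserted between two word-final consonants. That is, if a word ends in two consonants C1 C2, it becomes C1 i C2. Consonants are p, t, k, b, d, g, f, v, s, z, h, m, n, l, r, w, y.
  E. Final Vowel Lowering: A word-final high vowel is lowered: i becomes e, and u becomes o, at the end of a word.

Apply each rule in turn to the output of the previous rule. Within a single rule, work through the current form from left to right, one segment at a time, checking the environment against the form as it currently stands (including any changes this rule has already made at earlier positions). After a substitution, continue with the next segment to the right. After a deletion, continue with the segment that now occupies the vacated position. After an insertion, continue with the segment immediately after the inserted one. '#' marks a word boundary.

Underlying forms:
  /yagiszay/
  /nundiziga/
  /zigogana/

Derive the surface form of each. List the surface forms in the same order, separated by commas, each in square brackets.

/yagiszay/:
  A Regressive Voicing Assimilation: [yagiszay] → [yagizzay]
  B Spirantization: [yagizzay] → [yahizzay]
  C Geminate Reduction: [yahizzay] → [yahizay]
  D Vowel Epenthesis: no change — [yahizay]
  E Final Vowel Lowering: no change — [yahizay]
/nundiziga/:
  A Regressive Voicing Assimilation: no change — [nundiziga]
  B Spirantization: [nundiziga] → [nundiziha]
  C Geminate Reduction: no change — [nundiziha]
  D Vowel Epenthesis: no change — [nundiziha]
  E Final Vowel Lowering: no change — [nundiziha]
/zigogana/:
  A Regressive Voicing Assimilation: no change — [zigogana]
  B Spirantization: [zigogana] → [zihohana]
  C Geminate Reduction: no change — [zihohana]
  D Vowel Epenthesis: no change — [zihohana]
  E Final Vowel Lowering: no change — [zihohana]

[yahizay], [nundiziha], [zihohana]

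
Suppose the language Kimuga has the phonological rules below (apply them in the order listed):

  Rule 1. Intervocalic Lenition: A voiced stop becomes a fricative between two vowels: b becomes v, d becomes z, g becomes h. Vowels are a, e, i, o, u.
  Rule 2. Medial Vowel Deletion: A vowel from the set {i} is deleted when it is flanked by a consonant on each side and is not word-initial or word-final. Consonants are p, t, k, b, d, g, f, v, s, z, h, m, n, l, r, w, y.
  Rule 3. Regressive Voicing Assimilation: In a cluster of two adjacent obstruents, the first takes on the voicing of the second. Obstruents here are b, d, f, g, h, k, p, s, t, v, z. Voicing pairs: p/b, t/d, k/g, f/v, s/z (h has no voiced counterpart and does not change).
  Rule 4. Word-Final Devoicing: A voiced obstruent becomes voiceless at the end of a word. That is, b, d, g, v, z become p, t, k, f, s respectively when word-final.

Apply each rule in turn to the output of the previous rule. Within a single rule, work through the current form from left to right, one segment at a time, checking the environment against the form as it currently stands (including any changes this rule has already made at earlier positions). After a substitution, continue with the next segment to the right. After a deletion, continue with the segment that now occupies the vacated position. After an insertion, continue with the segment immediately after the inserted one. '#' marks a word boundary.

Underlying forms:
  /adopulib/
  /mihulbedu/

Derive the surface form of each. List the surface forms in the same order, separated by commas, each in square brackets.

[azopulp], [mhulbezu]

/adopulib/:
  Rule 1 Intervocalic Lenition: [adopulib] → [azopulib]
  Rule 2 Medial Vowel Deletion: [azopulib] → [azopulb]
  Rule 3 Regressive Voicing Assimilation: no change — [azopulb]
  Rule 4 Word-Final Devoicing: [azopulb] → [azopulp]
/mihulbedu/:
  Rule 1 Intervocalic Lenition: [mihulbedu] → [mihulbezu]
  Rule 2 Medial Vowel Deletion: [mihulbezu] → [mhulbezu]
  Rule 3 Regressive Voicing Assimilation: no change — [mhulbezu]
  Rule 4 Word-Final Devoicing: no change — [mhulbezu]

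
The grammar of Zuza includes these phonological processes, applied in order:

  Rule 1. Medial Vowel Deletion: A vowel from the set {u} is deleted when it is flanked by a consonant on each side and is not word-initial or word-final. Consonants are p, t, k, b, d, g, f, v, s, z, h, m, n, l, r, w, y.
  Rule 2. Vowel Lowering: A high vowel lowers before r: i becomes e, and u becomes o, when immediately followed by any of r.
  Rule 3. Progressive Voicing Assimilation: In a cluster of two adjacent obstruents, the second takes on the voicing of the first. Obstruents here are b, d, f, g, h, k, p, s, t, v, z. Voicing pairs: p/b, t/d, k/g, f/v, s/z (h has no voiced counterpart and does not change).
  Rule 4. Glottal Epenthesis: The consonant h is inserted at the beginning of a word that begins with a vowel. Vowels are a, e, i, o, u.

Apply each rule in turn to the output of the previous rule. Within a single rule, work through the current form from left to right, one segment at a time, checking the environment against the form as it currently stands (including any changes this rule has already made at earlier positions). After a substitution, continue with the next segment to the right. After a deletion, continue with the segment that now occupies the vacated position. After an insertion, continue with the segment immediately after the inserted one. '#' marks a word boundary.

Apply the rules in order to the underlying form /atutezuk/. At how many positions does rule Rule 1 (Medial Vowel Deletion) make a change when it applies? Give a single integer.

2

Rule 1 Medial Vowel Deletion: [atutezuk] → [attezk]
Rule 2 Vowel Lowering: no change — [attezk]
Rule 3 Progressive Voicing Assimilation: [attezk] → [attezg]
Rule 4 Glottal Epenthesis: [attezg] → [hattezg]
Rule Rule 1 changed 2 position(s).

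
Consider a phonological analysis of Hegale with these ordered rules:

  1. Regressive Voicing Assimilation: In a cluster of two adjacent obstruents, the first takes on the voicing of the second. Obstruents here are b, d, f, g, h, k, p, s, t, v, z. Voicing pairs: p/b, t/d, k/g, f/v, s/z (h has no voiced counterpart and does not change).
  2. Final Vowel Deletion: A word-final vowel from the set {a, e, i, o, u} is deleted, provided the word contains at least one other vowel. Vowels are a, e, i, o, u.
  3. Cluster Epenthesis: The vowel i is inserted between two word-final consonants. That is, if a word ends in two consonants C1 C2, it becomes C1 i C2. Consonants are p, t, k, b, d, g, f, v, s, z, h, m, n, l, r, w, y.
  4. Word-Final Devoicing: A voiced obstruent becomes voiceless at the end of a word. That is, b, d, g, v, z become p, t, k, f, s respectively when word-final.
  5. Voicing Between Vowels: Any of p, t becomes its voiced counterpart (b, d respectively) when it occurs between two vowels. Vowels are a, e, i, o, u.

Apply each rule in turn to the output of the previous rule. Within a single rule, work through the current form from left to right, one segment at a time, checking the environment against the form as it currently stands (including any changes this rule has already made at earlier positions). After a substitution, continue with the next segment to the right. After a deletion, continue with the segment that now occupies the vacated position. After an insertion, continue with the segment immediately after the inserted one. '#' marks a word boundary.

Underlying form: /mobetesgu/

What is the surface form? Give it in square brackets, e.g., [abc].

1 Regressive Voicing Assimilation: [mobetesgu] → [mobetezgu]
2 Final Vowel Deletion: [mobetezgu] → [mobetezg]
3 Cluster Epenthesis: [mobetezg] → [mobetezig]
4 Word-Final Devoicing: [mobetezig] → [mobetezik]
5 Voicing Between Vowels: [mobetezik] → [mobedezik]

[mobedezik]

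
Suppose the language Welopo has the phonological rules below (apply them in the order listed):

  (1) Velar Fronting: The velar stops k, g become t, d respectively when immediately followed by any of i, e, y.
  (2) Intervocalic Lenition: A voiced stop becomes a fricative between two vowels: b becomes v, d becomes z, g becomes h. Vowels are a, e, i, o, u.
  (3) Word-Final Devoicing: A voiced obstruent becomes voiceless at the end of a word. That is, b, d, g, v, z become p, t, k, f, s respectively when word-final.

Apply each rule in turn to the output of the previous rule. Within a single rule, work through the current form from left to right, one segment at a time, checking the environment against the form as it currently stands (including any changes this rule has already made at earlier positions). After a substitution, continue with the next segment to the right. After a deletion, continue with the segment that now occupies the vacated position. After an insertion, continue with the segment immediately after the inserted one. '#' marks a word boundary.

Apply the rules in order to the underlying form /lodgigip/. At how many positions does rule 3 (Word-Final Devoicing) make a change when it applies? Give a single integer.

0

(1) Velar Fronting: [lodgigip] → [loddidip]
(2) Intervocalic Lenition: [loddidip] → [loddizip]
(3) Word-Final Devoicing: no change — [loddizip]
Rule 3 changed 0 position(s).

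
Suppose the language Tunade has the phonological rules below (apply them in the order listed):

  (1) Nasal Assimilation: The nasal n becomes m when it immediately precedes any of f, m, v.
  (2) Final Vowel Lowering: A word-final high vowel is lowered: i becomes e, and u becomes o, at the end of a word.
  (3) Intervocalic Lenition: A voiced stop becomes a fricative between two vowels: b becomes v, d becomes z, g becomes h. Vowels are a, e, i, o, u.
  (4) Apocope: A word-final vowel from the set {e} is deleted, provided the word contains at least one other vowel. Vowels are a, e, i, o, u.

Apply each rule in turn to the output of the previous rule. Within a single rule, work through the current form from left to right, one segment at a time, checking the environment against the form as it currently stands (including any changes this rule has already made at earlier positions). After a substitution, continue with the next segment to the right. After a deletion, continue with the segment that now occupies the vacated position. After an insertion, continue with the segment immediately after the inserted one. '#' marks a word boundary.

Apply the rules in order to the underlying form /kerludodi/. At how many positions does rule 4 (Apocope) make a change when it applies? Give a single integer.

(1) Nasal Assimilation: no change — [kerludodi]
(2) Final Vowel Lowering: [kerludodi] → [kerludode]
(3) Intervocalic Lenition: [kerludode] → [kerluzoze]
(4) Apocope: [kerluzoze] → [kerluzoz]
Rule 4 changed 1 position(s).

1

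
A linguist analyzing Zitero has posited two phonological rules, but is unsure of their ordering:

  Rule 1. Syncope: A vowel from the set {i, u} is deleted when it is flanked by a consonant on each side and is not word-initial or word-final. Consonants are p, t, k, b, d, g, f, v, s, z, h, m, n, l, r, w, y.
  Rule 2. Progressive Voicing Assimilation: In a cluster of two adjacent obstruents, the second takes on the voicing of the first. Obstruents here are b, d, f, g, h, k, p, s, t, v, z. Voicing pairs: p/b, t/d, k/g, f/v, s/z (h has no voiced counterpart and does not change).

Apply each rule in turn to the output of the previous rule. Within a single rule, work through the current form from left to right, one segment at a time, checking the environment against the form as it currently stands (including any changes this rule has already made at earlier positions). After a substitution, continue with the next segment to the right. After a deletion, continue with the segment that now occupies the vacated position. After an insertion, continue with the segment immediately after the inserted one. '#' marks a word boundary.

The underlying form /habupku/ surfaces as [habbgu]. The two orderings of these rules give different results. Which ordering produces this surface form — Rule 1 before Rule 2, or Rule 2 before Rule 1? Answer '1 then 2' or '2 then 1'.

1 then 2

Order 1 then 2:
  1 Syncope: [habupku] → [habpku]
  2 Progressive Voicing Assimilation: [habpku] → [habbgu]
  result: [habbgu]
Order 2 then 1:
  2 Progressive Voicing Assimilation: no change — [habupku]
  1 Syncope: [habupku] → [habpku]
  result: [habpku]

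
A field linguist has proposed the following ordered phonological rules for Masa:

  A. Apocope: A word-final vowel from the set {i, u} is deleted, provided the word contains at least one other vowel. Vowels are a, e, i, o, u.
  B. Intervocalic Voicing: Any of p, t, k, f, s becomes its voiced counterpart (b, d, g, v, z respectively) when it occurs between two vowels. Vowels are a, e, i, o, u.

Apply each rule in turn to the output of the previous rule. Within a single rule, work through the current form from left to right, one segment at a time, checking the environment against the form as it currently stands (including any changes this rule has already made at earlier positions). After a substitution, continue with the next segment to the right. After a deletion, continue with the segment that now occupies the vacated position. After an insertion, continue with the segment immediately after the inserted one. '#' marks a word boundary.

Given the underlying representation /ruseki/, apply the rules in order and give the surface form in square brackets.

A Apocope: [ruseki] → [rusek]
B Intervocalic Voicing: [rusek] → [ruzek]

[ruzek]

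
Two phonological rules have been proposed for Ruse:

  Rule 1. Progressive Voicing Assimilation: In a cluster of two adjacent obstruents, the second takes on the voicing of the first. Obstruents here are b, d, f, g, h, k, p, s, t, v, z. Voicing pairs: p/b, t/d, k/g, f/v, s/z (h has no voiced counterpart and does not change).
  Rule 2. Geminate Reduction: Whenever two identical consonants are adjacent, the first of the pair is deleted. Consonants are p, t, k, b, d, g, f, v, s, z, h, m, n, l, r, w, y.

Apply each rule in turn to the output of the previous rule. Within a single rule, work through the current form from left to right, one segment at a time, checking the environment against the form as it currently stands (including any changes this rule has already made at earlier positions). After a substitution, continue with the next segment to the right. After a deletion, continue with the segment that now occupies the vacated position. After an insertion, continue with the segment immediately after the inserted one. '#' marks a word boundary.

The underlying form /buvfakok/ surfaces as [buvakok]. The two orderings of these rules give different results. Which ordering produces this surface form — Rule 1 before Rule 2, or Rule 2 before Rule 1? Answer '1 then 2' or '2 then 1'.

1 then 2

Order 1 then 2:
  1 Progressive Voicing Assimilation: [buvfakok] → [buvvakok]
  2 Geminate Reduction: [buvvakok] → [buvakok]
  result: [buvakok]
Order 2 then 1:
  2 Geminate Reduction: no change — [buvfakok]
  1 Progressive Voicing Assimilation: [buvfakok] → [buvvakok]
  result: [buvvakok]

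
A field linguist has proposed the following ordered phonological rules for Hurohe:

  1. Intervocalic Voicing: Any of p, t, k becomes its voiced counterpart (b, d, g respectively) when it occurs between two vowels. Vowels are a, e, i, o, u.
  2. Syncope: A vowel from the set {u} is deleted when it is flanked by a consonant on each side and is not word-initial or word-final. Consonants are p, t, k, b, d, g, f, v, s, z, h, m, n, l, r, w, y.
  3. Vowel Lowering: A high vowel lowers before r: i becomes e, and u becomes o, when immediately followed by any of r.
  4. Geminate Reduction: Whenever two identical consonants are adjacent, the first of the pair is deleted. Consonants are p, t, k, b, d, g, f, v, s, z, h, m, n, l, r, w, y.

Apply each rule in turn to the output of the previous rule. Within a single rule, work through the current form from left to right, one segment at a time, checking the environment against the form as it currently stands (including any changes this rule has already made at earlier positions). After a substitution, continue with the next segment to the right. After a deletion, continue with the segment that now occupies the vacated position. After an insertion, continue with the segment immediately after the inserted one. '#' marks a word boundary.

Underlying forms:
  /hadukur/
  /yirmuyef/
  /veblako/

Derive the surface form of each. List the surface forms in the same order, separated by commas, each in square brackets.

/hadukur/:
  1 Intervocalic Voicing: [hadukur] → [hadugur]
  2 Syncope: [hadugur] → [hadgr]
  3 Vowel Lowering: no change — [hadgr]
  4 Geminate Reduction: no change — [hadgr]
/yirmuyef/:
  1 Intervocalic Voicing: no change — [yirmuyef]
  2 Syncope: [yirmuyef] → [yirmyef]
  3 Vowel Lowering: [yirmyef] → [yermyef]
  4 Geminate Reduction: no change — [yermyef]
/veblako/:
  1 Intervocalic Voicing: [veblako] → [veblago]
  2 Syncope: no change — [veblago]
  3 Vowel Lowering: no change — [veblago]
  4 Geminate Reduction: no change — [veblago]

[hadgr], [yermyef], [veblago]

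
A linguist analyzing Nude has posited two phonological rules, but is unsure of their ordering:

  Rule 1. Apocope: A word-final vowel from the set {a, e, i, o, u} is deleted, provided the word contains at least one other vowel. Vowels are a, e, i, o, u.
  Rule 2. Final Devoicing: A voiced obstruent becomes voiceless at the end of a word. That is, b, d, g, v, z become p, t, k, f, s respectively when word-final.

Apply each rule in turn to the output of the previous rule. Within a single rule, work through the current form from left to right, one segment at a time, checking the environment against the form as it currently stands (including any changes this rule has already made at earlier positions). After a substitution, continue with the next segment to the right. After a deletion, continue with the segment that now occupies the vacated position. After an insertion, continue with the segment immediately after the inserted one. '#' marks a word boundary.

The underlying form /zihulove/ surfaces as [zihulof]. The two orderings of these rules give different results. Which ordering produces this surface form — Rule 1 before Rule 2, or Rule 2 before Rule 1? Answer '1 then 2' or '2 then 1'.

Order 1 then 2:
  1 Apocope: [zihulove] → [zihulov]
  2 Final Devoicing: [zihulov] → [zihulof]
  result: [zihulof]
Order 2 then 1:
  2 Final Devoicing: no change — [zihulove]
  1 Apocope: [zihulove] → [zihulov]
  result: [zihulov]

1 then 2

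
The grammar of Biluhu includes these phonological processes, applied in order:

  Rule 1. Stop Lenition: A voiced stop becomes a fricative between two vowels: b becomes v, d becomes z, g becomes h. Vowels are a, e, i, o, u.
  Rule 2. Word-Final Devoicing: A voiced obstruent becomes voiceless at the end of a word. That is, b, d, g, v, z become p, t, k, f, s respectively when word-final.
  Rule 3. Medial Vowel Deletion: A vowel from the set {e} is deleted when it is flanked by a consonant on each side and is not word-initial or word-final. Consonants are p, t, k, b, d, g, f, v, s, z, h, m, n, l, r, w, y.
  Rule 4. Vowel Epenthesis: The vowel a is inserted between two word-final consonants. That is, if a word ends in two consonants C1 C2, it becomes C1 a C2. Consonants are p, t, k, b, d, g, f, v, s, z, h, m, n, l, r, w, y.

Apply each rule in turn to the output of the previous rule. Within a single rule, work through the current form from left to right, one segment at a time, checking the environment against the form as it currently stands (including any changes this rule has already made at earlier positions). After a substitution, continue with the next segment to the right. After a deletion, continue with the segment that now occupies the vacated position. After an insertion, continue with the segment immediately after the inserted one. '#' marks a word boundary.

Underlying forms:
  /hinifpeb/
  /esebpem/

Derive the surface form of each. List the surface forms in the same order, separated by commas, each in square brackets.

/hinifpeb/:
  Rule 1 Stop Lenition: no change — [hinifpeb]
  Rule 2 Word-Final Devoicing: [hinifpeb] → [hinifpep]
  Rule 3 Medial Vowel Deletion: [hinifpep] → [hinifpp]
  Rule 4 Vowel Epenthesis: [hinifpp] → [hinifpap]
/esebpem/:
  Rule 1 Stop Lenition: no change — [esebpem]
  Rule 2 Word-Final Devoicing: no change — [esebpem]
  Rule 3 Medial Vowel Deletion: [esebpem] → [esbpm]
  Rule 4 Vowel Epenthesis: [esbpm] → [esbpam]

[hinifpap], [esbpam]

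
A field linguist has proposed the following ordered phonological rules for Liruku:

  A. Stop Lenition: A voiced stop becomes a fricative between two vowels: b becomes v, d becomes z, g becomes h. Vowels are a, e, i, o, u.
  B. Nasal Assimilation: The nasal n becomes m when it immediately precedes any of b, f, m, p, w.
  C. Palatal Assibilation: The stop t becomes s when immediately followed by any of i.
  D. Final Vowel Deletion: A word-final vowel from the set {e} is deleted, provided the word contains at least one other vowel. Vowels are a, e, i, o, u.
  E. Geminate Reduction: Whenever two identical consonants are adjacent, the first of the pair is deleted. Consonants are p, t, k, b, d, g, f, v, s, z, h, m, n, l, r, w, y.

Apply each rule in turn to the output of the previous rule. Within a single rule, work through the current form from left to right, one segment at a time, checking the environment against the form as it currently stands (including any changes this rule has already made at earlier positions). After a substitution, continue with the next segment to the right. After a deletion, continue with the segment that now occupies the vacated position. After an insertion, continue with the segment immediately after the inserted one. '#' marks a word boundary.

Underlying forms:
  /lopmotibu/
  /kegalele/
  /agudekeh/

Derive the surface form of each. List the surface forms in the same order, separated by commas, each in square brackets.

/lopmotibu/:
  A Stop Lenition: [lopmotibu] → [lopmotivu]
  B Nasal Assimilation: no change — [lopmotivu]
  C Palatal Assibilation: [lopmotivu] → [lopmosivu]
  D Final Vowel Deletion: no change — [lopmosivu]
  E Geminate Reduction: no change — [lopmosivu]
/kegalele/:
  A Stop Lenition: [kegalele] → [kehalele]
  B Nasal Assimilation: no change — [kehalele]
  C Palatal Assibilation: no change — [kehalele]
  D Final Vowel Deletion: [kehalele] → [kehalel]
  E Geminate Reduction: no change — [kehalel]
/agudekeh/:
  A Stop Lenition: [agudekeh] → [ahuzekeh]
  B Nasal Assimilation: no change — [ahuzekeh]
  C Palatal Assibilation: no change — [ahuzekeh]
  D Final Vowel Deletion: no change — [ahuzekeh]
  E Geminate Reduction: no change — [ahuzekeh]

[lopmosivu], [kehalel], [ahuzekeh]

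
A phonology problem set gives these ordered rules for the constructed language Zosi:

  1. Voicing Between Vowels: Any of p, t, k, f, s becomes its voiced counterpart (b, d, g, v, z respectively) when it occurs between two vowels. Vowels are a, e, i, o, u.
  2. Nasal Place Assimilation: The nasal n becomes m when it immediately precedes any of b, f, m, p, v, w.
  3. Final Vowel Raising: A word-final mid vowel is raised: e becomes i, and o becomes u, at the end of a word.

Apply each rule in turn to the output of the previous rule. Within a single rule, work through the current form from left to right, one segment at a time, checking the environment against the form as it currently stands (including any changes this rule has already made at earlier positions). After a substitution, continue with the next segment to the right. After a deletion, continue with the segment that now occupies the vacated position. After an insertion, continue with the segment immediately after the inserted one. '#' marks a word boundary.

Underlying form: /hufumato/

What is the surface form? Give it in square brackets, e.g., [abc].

[huvumadu]

1 Voicing Between Vowels: [hufumato] → [huvumado]
2 Nasal Place Assimilation: no change — [huvumado]
3 Final Vowel Raising: [huvumado] → [huvumadu]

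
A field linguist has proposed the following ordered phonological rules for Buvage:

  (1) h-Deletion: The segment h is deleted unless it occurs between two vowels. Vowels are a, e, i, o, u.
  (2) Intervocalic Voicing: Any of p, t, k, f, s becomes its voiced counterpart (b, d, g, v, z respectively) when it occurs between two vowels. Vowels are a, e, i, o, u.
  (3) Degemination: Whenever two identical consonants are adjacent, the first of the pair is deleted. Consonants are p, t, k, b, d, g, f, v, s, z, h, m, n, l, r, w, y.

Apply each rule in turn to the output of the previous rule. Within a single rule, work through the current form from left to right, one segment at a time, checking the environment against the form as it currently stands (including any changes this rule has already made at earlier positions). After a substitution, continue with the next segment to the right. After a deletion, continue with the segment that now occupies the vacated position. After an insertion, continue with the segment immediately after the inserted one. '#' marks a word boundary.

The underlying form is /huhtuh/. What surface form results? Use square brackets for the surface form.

(1) h-Deletion: [huhtuh] → [utu]
(2) Intervocalic Voicing: [utu] → [udu]
(3) Degemination: no change — [udu]

[udu]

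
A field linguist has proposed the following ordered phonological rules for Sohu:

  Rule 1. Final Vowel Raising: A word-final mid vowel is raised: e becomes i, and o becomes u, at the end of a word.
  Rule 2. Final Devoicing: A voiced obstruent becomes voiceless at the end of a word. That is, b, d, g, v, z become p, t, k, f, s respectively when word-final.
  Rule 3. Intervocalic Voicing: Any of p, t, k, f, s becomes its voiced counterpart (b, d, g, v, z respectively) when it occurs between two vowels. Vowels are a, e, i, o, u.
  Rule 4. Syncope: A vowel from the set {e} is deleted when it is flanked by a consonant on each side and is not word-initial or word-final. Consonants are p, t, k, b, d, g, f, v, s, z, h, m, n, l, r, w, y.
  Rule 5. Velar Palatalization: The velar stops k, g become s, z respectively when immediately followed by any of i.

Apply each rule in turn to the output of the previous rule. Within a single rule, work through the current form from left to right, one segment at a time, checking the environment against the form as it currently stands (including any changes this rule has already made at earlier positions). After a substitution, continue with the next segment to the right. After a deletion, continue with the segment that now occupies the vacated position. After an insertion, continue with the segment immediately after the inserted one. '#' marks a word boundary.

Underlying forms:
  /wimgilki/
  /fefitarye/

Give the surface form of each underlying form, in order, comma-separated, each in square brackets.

[wimzilsi], [fvidaryi]

/wimgilki/:
  Rule 1 Final Vowel Raising: no change — [wimgilki]
  Rule 2 Final Devoicing: no change — [wimgilki]
  Rule 3 Intervocalic Voicing: no change — [wimgilki]
  Rule 4 Syncope: no change — [wimgilki]
  Rule 5 Velar Palatalization: [wimgilki] → [wimzilsi]
/fefitarye/:
  Rule 1 Final Vowel Raising: [fefitarye] → [fefitaryi]
  Rule 2 Final Devoicing: no change — [fefitaryi]
  Rule 3 Intervocalic Voicing: [fefitaryi] → [fevidaryi]
  Rule 4 Syncope: [fevidaryi] → [fvidaryi]
  Rule 5 Velar Palatalization: no change — [fvidaryi]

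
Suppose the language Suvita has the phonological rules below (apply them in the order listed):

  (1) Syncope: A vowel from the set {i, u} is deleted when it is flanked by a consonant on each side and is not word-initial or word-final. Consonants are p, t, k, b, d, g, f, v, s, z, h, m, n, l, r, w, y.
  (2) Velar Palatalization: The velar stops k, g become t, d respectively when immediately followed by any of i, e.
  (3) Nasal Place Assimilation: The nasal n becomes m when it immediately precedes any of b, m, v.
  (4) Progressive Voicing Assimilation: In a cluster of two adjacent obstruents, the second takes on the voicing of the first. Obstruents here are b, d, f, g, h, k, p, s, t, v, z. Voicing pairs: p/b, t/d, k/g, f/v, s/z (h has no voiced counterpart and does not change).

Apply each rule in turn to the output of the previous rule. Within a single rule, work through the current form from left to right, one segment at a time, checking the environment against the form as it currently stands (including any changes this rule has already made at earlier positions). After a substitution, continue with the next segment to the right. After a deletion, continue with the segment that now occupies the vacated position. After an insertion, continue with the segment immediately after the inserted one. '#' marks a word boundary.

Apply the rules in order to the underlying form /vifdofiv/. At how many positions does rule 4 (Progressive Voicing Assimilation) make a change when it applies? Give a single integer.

(1) Syncope: [vifdofiv] → [vfdofv]
(2) Velar Palatalization: no change — [vfdofv]
(3) Nasal Place Assimilation: no change — [vfdofv]
(4) Progressive Voicing Assimilation: [vfdofv] → [vvdoff]
Rule 4 changed 2 position(s).

2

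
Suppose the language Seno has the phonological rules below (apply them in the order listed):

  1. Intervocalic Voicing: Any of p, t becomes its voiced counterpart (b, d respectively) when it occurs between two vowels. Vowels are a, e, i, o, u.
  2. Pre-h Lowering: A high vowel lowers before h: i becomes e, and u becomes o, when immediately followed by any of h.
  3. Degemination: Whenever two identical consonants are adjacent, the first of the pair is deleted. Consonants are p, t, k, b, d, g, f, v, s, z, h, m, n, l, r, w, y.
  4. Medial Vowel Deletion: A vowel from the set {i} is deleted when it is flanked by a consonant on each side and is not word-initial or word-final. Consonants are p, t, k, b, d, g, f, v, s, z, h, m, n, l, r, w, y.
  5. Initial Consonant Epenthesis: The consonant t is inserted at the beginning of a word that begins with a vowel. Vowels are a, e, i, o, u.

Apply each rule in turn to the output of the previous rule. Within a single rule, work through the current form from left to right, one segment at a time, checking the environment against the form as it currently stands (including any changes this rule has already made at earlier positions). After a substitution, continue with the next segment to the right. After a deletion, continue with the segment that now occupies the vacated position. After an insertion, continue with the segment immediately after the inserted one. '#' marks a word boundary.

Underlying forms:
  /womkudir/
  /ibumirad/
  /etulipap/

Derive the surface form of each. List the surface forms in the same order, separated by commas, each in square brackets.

[womkudr], [tibumrad], [tedulbap]

/womkudir/:
  1 Intervocalic Voicing: no change — [womkudir]
  2 Pre-h Lowering: no change — [womkudir]
  3 Degemination: no change — [womkudir]
  4 Medial Vowel Deletion: [womkudir] → [womkudr]
  5 Initial Consonant Epenthesis: no change — [womkudr]
/ibumirad/:
  1 Intervocalic Voicing: no change — [ibumirad]
  2 Pre-h Lowering: no change — [ibumirad]
  3 Degemination: no change — [ibumirad]
  4 Medial Vowel Deletion: [ibumirad] → [ibumrad]
  5 Initial Consonant Epenthesis: [ibumrad] → [tibumrad]
/etulipap/:
  1 Intervocalic Voicing: [etulipap] → [edulibap]
  2 Pre-h Lowering: no change — [edulibap]
  3 Degemination: no change — [edulibap]
  4 Medial Vowel Deletion: [edulibap] → [edulbap]
  5 Initial Consonant Epenthesis: [edulbap] → [tedulbap]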